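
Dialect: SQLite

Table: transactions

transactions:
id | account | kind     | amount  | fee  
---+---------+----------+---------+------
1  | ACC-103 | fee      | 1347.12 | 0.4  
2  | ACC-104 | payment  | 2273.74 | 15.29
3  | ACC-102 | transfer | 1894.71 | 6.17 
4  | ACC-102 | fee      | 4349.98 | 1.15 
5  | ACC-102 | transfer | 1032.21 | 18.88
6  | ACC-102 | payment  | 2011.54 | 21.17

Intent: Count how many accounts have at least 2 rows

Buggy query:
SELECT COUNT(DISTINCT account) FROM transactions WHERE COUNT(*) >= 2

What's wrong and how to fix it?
Bug: COUNT(*) cannot appear in WHERE; the per-group count doesn't exist yet

Fix: Use a subquery that GROUPs and filters with HAVING, then count its rows

Corrected query:
SELECT COUNT(*) FROM (SELECT account FROM transactions GROUP BY account HAVING COUNT(*) >= 2)

Result:
COUNT(*)
--------
1       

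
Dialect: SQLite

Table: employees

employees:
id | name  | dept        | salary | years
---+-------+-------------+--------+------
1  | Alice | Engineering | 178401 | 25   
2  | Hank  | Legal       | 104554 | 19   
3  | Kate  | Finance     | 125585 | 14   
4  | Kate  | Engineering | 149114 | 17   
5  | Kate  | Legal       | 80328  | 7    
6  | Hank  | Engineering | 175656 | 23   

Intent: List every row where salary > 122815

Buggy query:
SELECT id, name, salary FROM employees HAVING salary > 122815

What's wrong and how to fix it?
Bug: HAVING filters the output of aggregation, but this query has no GROUP BY and no aggregate functions, so SQLite rejects it (HAVING clause on a non-aggregate query); the condition here is per row

Fix: Use WHERE for row-level filtering

Corrected query:
SELECT id, name, salary FROM employees WHERE salary > 122815

Result:
id | name  | salary
---+-------+-------
1  | Alice | 178401
3  | Kate  | 125585
4  | Kate  | 149114
6  | Hank  | 175656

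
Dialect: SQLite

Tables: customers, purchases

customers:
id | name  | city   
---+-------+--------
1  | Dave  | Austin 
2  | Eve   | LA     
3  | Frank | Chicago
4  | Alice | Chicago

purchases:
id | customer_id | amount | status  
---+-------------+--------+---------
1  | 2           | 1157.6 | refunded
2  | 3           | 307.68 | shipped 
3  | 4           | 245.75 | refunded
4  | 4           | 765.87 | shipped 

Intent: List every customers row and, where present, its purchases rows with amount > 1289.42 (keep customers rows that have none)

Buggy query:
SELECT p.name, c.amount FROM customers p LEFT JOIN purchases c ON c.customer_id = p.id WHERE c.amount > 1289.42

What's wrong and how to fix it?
Bug: A WHERE condition on the right-hand table after LEFT JOIN drops unmatched parents

Fix: Move the right-table condition into the ON clause so unmatched parents are kept

Corrected query:
SELECT p.name, c.amount FROM customers p LEFT JOIN purchases c ON c.customer_id = p.id AND c.amount > 1289.42

Result:
name  | amount
------+-------
Dave  | NULL  
Eve   | NULL  
Frank | NULL  
Alice | NULL  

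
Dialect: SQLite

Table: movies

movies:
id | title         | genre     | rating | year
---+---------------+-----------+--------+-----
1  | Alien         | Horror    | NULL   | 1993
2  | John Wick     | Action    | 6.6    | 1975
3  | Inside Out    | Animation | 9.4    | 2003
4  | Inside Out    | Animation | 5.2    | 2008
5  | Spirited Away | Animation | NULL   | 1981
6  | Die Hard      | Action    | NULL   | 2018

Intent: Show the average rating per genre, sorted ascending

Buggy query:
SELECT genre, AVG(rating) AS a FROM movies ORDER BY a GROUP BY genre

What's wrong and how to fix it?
Bug: GROUP BY must precede ORDER BY

Fix: Move ORDER BY to the end, after GROUP BY

Corrected query:
SELECT genre, AVG(rating) AS a FROM movies GROUP BY genre ORDER BY a

Result:
genre     | a   
----------+-----
Horror    | NULL
Action    | 6.6 
Animation | 7.3 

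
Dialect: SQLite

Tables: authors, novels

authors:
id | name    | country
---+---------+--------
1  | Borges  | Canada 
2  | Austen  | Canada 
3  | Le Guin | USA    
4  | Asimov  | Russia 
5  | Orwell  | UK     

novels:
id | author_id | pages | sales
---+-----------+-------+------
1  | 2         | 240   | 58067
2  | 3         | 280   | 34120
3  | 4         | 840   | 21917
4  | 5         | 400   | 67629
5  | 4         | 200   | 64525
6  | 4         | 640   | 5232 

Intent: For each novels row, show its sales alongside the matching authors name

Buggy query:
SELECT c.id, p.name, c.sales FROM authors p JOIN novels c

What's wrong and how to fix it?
Bug: JOIN with no ON clause produces a cartesian product; every novels row pairs with every authors row

Fix: Specify the join condition linking the foreign key to the parent id

Corrected query:
SELECT c.id, p.name, c.sales FROM authors p JOIN novels c ON c.author_id = p.id

Result:
id | name    | sales
---+---------+------
1  | Austen  | 58067
2  | Le Guin | 34120
3  | Asimov  | 21917
4  | Orwell  | 67629
5  | Asimov  | 64525
6  | Asimov  | 5232 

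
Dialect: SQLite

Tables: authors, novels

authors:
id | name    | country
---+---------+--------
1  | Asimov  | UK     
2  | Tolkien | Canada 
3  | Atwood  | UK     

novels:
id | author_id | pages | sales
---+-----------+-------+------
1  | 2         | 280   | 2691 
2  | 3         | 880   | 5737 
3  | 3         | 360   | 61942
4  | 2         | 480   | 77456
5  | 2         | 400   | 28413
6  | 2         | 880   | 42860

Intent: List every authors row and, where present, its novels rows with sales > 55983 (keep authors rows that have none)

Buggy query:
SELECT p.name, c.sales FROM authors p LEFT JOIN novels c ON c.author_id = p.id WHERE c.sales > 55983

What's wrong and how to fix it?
Bug: A WHERE condition on the right-hand table after LEFT JOIN drops unmatched parents

Fix: Put 'c.sales > 55983' in the JOIN's ON clause instead of WHERE

Corrected query:
SELECT p.name, c.sales FROM authors p LEFT JOIN novels c ON c.author_id = p.id AND c.sales > 55983

Result:
name    | sales
--------+------
Asimov  | NULL 
Tolkien | 77456
Atwood  | 61942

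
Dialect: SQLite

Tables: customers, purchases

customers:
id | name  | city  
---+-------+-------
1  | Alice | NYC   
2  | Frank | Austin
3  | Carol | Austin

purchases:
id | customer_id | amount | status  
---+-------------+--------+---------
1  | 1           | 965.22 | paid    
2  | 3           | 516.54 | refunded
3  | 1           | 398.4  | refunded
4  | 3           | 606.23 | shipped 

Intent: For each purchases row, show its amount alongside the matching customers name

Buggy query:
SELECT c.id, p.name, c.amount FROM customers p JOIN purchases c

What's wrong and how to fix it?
Bug: JOIN with no ON clause produces a cartesian product; every purchases row pairs with every customers row

Fix: Add ON c.customer_id = p.id to the JOIN

Corrected query:
SELECT c.id, p.name, c.amount FROM customers p JOIN purchases c ON c.customer_id = p.id

Result:
id | name  | amount
---+-------+-------
1  | Alice | 965.22
2  | Carol | 516.54
3  | Alice | 398.4 
4  | Carol | 606.23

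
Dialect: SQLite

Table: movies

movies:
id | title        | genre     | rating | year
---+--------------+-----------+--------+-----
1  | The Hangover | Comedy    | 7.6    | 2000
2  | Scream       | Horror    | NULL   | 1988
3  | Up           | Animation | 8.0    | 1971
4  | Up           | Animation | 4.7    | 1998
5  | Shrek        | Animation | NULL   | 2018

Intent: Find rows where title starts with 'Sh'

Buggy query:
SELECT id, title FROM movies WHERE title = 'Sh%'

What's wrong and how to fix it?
Bug: Wildcards only work with LIKE; '=' treats '%' as a literal character

Fix: Replace '=' with LIKE so 'Sh%' is treated as a pattern

Corrected query:
SELECT id, title FROM movies WHERE title LIKE 'Sh%'

Result:
id | title
---+------
5  | Shrek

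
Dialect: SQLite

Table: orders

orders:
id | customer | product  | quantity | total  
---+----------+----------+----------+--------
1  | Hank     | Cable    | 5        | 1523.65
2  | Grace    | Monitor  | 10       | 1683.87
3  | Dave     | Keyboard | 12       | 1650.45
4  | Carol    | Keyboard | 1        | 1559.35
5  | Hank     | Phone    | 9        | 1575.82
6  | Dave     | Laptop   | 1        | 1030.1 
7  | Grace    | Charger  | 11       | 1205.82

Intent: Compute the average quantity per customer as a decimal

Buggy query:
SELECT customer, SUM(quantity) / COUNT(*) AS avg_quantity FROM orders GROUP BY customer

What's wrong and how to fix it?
Bug: SUM(quantity) and COUNT(*) are both integers; the division truncates the fractional part

Fix: Multiply by 1.0 (or CAST to REAL) to force floating-point division

Corrected query:
SELECT customer, SUM(quantity) * 1.0 / COUNT(*) AS avg_quantity FROM orders GROUP BY customer

Result:
customer | avg_quantity
---------+-------------
Carol    | 1           
Dave     | 6.5         
Grace    | 10.5        
Hank     | 7           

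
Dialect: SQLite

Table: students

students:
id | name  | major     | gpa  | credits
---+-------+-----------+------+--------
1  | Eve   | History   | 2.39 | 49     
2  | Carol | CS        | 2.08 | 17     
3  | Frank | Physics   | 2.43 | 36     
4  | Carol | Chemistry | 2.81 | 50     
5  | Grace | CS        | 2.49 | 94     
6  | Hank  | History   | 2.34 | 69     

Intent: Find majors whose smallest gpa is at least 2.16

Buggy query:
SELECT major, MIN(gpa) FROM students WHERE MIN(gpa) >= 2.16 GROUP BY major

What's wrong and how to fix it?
Bug: Aggregates like MIN are computed per group after WHERE runs

Fix: Use HAVING for the per-group MIN condition

Corrected query:
SELECT major, MIN(gpa) FROM students GROUP BY major HAVING MIN(gpa) >= 2.16

Result:
major     | MIN(gpa)
----------+---------
Chemistry | 2.81    
History   | 2.34    
Physics   | 2.43    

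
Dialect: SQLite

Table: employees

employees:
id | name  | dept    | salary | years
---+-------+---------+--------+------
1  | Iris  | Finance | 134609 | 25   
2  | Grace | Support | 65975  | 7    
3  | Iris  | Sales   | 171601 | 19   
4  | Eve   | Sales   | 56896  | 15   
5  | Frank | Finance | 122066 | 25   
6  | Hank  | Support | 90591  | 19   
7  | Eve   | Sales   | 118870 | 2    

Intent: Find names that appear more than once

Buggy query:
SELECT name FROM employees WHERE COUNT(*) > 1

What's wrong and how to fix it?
Bug: COUNT(*) is an aggregate and cannot be used in WHERE

Fix: Group first, then use HAVING for the count condition

Corrected query:
SELECT name FROM employees GROUP BY name HAVING COUNT(*) > 1

Result:
name
----
Eve 
Iris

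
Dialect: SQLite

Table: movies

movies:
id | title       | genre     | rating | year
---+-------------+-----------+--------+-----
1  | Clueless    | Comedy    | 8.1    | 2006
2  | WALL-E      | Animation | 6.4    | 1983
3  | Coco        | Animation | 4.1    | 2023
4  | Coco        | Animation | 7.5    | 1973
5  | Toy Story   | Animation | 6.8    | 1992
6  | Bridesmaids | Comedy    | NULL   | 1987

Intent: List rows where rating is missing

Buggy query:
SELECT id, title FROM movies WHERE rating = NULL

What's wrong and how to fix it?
Bug: '= NULL' is always unknown in SQL three-valued logic, so no rows match

Fix: Replace '= NULL' with 'IS NULL'

Corrected query:
SELECT id, title FROM movies WHERE rating IS NULL

Result:
id | title      
---+------------
6  | Bridesmaids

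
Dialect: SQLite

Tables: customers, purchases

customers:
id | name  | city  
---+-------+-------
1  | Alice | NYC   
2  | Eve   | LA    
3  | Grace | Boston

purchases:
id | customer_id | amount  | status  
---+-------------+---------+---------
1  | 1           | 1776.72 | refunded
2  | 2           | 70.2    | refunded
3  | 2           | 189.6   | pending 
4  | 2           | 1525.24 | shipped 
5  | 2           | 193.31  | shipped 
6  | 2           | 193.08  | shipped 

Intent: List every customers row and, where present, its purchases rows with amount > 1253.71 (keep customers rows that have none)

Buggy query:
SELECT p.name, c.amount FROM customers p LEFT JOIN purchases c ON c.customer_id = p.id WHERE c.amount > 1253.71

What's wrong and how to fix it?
Bug: A WHERE condition on the right-hand table after LEFT JOIN drops unmatched parents

Fix: Move the right-table condition into the ON clause so unmatched parents are kept

Corrected query:
SELECT p.name, c.amount FROM customers p LEFT JOIN purchases c ON c.customer_id = p.id AND c.amount > 1253.71

Result:
name  | amount 
------+--------
Alice | 1776.72
Eve   | 1525.24
Grace | NULL   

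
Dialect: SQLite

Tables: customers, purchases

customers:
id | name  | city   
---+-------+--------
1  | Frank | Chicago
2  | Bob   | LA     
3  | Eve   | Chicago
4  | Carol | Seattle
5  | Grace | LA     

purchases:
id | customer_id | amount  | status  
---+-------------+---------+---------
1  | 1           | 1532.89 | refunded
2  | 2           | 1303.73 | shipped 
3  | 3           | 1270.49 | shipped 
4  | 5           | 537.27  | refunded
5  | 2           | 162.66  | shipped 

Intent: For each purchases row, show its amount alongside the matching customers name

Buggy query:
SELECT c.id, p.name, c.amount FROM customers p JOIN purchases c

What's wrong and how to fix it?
Bug: Missing join condition: each purchases row is matched to all customers rows instead of just its own

Fix: Specify the join condition linking the foreign key to the parent id

Corrected query:
SELECT c.id, p.name, c.amount FROM customers p JOIN purchases c ON c.customer_id = p.id

Result:
id | name  | amount 
---+-------+--------
1  | Frank | 1532.89
2  | Bob   | 1303.73
3  | Eve   | 1270.49
4  | Grace | 537.27 
5  | Bob   | 162.66 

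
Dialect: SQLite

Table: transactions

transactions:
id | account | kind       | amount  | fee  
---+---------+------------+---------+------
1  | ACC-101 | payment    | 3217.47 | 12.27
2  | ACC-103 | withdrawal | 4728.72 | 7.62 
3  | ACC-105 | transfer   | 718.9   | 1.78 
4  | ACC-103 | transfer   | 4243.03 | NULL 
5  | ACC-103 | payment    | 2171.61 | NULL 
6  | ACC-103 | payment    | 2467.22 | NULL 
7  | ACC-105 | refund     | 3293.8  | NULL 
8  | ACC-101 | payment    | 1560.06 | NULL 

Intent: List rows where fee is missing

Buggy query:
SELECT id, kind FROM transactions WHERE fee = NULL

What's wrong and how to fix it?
Bug: '= NULL' is always unknown in SQL three-valued logic, so no rows match

Fix: Use IS NULL to test for NULL

Corrected query:
SELECT id, kind FROM transactions WHERE fee IS NULL

Result:
id | kind    
---+---------
4  | transfer
5  | payment 
6  | payment 
7  | refund  
8  | payment 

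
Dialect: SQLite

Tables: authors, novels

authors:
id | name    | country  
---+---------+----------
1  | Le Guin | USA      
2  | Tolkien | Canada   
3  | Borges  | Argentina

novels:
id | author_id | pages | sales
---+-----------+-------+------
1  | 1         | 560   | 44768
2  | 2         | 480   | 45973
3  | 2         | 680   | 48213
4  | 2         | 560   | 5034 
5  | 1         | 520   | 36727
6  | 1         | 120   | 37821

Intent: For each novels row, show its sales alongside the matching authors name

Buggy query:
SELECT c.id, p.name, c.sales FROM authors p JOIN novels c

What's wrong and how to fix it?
Bug: Missing join condition: each novels row is matched to all authors rows instead of just its own

Fix: Add ON c.author_id = p.id to the JOIN

Corrected query:
SELECT c.id, p.name, c.sales FROM authors p JOIN novels c ON c.author_id = p.id

Result:
id | name    | sales
---+---------+------
1  | Le Guin | 44768
2  | Tolkien | 45973
3  | Tolkien | 48213
4  | Tolkien | 5034 
5  | Le Guin | 36727
6  | Le Guin | 37821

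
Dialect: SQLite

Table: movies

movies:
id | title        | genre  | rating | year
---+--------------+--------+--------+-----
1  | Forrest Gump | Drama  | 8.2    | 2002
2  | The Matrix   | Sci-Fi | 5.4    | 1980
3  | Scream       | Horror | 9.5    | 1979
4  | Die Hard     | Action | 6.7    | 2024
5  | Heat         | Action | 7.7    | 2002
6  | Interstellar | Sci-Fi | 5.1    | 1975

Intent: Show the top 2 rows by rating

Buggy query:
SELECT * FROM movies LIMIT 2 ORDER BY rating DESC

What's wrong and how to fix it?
Bug: LIMIT must come after ORDER BY

Fix: Sort with ORDER BY, then apply LIMIT

Corrected query:
SELECT * FROM movies ORDER BY rating DESC LIMIT 2

Result:
id | title        | genre  | rating | year
---+--------------+--------+--------+-----
3  | Scream       | Horror | 9.5    | 1979
1  | Forrest Gump | Drama  | 8.2    | 2002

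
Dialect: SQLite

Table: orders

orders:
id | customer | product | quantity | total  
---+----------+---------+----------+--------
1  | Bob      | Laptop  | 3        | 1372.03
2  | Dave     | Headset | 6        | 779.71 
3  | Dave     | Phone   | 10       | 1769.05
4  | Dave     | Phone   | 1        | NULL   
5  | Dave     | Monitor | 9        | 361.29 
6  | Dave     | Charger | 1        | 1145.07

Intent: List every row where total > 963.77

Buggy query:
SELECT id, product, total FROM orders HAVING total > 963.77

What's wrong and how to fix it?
Bug: HAVING filters the output of aggregation, but this query has no GROUP BY and no aggregate functions, so SQLite rejects it (HAVING clause on a non-aggregate query); the condition here is per row

Fix: Replace HAVING with WHERE since the condition applies to individual rows

Corrected query:
SELECT id, product, total FROM orders WHERE total > 963.77

Result:
id | product | total  
---+---------+--------
1  | Laptop  | 1372.03
3  | Phone   | 1769.05
6  | Charger | 1145.07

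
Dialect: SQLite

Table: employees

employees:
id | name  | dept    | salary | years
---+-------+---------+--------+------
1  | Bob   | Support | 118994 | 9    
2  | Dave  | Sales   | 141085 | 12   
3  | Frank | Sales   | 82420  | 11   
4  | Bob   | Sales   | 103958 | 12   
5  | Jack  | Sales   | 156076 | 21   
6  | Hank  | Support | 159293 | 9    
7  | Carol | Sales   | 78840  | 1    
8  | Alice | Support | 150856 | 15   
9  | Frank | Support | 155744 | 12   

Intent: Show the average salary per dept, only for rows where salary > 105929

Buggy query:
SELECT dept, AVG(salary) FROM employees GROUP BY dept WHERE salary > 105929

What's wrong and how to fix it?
Bug: WHERE cannot follow GROUP BY

Fix: Place WHERE between FROM and GROUP BY

Corrected query:
SELECT dept, AVG(salary) FROM employees WHERE salary > 105929 GROUP BY dept

Result:
dept    | AVG(salary)
--------+------------
Sales   | 148580.5   
Support | 146221.75  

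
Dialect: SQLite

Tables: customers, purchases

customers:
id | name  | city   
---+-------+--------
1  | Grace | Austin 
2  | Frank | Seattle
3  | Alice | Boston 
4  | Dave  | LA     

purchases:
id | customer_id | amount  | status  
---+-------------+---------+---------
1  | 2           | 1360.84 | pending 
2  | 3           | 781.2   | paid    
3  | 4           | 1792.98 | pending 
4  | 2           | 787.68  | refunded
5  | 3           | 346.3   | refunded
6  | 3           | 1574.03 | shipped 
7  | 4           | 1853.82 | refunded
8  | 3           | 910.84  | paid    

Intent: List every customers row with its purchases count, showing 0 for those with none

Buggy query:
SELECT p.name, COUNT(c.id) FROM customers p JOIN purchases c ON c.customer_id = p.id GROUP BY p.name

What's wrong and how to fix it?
Bug: An inner join excludes parents with zero children

Fix: Switch to LEFT JOIN to retain unmatched parent rows

Corrected query:
SELECT p.name, COUNT(c.id) FROM customers p LEFT JOIN purchases c ON c.customer_id = p.id GROUP BY p.name

Result:
name  | COUNT(c.id)
------+------------
Alice | 4          
Dave  | 2          
Frank | 2          
Grace | 0          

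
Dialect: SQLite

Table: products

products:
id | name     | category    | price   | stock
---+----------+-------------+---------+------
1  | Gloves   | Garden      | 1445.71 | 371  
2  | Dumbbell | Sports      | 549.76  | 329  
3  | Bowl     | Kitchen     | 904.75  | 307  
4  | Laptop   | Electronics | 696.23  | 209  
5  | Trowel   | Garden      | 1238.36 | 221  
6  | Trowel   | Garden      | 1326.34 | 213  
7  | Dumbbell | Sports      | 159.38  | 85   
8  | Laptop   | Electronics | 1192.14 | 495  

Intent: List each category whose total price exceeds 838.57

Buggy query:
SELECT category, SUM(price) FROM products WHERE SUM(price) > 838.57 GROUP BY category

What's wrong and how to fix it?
Bug: WHERE runs before GROUP BY, so aggregates aren't available there

Fix: Move the aggregate condition to a HAVING clause

Corrected query:
SELECT category, SUM(price) FROM products GROUP BY category HAVING SUM(price) > 838.57

Result:
category    | SUM(price)
------------+-----------
Electronics | 1888.37   
Garden      | 4010.41   
Kitchen     | 904.75    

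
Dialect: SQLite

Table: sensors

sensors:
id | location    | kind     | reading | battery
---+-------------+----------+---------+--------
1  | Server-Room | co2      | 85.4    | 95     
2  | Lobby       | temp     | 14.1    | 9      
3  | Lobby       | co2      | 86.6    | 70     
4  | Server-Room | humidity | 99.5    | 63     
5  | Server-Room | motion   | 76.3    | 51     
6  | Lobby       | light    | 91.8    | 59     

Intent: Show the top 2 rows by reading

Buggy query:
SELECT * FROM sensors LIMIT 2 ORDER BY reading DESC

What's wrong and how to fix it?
Bug: LIMIT must come after ORDER BY

Fix: Swap the clauses: ORDER BY first, then LIMIT

Corrected query:
SELECT * FROM sensors ORDER BY reading DESC LIMIT 2

Result:
id | location    | kind     | reading | battery
---+-------------+----------+---------+--------
4  | Server-Room | humidity | 99.5    | 63     
6  | Lobby       | light    | 91.8    | 59     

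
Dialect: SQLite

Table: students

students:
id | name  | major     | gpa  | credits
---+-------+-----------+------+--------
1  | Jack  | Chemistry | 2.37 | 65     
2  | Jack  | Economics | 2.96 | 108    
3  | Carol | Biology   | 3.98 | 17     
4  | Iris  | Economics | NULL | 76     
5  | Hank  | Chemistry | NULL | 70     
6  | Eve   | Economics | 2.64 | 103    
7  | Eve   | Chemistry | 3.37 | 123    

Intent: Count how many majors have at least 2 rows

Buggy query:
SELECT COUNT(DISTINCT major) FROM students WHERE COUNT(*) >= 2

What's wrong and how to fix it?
Bug: COUNT(*) cannot appear in WHERE; the per-group count doesn't exist yet

Fix: Use a subquery that GROUPs and filters with HAVING, then count its rows

Corrected query:
SELECT COUNT(*) FROM (SELECT major FROM students GROUP BY major HAVING COUNT(*) >= 2)

Result:
COUNT(*)
--------
2       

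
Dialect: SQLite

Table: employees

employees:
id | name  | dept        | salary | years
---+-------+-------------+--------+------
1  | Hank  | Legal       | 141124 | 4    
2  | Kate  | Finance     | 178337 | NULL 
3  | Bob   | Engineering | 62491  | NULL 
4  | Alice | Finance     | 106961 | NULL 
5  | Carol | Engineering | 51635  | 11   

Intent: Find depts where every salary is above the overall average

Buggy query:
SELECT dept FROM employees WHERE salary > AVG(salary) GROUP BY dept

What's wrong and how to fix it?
Bug: WHERE evaluates per row before aggregation, so AVG() is unavailable

Fix: Compute the overall average in a scalar subquery and compare each group's MIN against it in HAVING

Corrected query:
SELECT dept FROM employees GROUP BY dept HAVING MIN(salary) > (SELECT AVG(salary) FROM employees)

Result:
dept 
-----
Legal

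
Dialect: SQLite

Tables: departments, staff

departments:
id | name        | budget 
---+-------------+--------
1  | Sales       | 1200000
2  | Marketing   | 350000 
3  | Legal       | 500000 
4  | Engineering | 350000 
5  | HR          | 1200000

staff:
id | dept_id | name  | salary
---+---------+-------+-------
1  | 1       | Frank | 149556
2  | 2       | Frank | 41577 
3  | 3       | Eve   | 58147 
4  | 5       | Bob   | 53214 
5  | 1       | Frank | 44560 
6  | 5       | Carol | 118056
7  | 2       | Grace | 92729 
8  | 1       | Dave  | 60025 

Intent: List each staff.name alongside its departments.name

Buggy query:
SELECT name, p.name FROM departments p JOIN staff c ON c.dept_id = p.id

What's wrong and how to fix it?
Bug: Both tables have a 'name' column; the unqualified reference is ambiguous

Fix: Qualify the column with its table alias (c.name)

Corrected query:
SELECT c.name, p.name FROM departments p JOIN staff c ON c.dept_id = p.id

Result:
name  | name     
------+----------
Frank | Sales    
Frank | Marketing
Eve   | Legal    
Bob   | HR       
Frank | Sales    
Carol | HR       
Grace | Marketing
Dave  | Sales    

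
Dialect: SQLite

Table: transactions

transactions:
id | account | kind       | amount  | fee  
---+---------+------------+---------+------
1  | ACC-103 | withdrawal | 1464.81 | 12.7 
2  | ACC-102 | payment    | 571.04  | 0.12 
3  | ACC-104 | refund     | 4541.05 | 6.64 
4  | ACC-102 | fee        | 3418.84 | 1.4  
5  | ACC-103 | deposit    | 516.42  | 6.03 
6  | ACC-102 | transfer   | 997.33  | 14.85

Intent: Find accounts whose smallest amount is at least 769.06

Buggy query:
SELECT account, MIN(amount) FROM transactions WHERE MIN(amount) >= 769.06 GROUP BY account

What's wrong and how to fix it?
Bug: Aggregates like MIN are computed per group after WHERE runs

Fix: Use HAVING for the per-group MIN condition

Corrected query:
SELECT account, MIN(amount) FROM transactions GROUP BY account HAVING MIN(amount) >= 769.06

Result:
account | MIN(amount)
--------+------------
ACC-104 | 4541.05    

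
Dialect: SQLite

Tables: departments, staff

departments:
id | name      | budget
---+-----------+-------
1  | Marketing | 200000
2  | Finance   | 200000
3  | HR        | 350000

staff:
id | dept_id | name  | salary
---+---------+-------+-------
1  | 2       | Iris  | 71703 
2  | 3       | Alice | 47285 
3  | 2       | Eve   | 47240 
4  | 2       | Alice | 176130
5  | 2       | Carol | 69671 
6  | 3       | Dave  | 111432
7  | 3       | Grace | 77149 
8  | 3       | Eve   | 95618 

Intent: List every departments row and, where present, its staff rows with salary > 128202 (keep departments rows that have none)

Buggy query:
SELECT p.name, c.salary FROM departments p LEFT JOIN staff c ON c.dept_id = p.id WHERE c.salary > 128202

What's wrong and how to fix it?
Bug: Filtering c.salary in WHERE discards the NULL rows produced by LEFT JOIN, turning it into an inner join

Fix: Put 'c.salary > 128202' in the JOIN's ON clause instead of WHERE

Corrected query:
SELECT p.name, c.salary FROM departments p LEFT JOIN staff c ON c.dept_id = p.id AND c.salary > 128202

Result:
name      | salary
----------+-------
Marketing | NULL  
Finance   | 176130
HR        | NULL  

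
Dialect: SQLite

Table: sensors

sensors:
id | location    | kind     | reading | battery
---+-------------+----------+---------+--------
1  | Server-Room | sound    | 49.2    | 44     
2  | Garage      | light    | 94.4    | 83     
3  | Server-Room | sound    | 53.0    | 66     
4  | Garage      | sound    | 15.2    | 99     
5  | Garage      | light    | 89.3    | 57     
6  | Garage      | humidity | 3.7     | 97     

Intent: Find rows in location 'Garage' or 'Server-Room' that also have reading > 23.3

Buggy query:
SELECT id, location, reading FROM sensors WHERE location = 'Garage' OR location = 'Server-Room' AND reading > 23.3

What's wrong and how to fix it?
Bug: Without parentheses, AND is evaluated before OR, so the reading filter only applies to the 'Server-Room' branch

Fix: Group the OR with parentheses (or use IN), then AND the threshold

Corrected query:
SELECT id, location, reading FROM sensors WHERE (location = 'Garage' OR location = 'Server-Room') AND reading > 23.3

Result:
id | location    | reading
---+-------------+--------
1  | Server-Room | 49.2   
2  | Garage      | 94.4   
3  | Server-Room | 53     
5  | Garage      | 89.3   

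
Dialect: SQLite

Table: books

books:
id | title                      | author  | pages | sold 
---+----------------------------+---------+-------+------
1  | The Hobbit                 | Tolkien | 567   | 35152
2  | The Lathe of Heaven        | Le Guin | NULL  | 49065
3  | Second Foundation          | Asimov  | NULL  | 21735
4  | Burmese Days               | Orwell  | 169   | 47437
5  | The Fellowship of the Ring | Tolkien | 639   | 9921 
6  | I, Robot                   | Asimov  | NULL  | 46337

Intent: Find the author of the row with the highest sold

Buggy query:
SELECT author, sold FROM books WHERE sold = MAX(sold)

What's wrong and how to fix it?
Bug: MAX(sold) is an aggregate and cannot be used directly in WHERE

Fix: Wrap MAX in a scalar subquery so WHERE compares against a single value

Corrected query:
SELECT author, sold FROM books WHERE sold = (SELECT MAX(sold) FROM books)

Result:
author  | sold 
--------+------
Le Guin | 49065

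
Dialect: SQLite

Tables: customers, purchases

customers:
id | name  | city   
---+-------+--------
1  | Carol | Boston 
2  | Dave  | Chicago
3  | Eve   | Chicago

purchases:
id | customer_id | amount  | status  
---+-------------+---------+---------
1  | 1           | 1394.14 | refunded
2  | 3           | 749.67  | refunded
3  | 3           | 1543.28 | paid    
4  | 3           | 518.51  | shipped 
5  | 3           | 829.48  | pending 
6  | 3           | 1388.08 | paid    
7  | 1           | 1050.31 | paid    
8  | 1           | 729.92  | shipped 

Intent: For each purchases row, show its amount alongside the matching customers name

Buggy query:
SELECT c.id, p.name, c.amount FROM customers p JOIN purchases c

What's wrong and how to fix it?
Bug: JOIN with no ON clause produces a cartesian product; every purchases row pairs with every customers row

Fix: Add ON c.customer_id = p.id to the JOIN

Corrected query:
SELECT c.id, p.name, c.amount FROM customers p JOIN purchases c ON c.customer_id = p.id

Result:
id | name  | amount 
---+-------+--------
1  | Carol | 1394.14
2  | Eve   | 749.67 
3  | Eve   | 1543.28
4  | Eve   | 518.51 
5  | Eve   | 829.48 
6  | Eve   | 1388.08
7  | Carol | 1050.31
8  | Carol | 729.92 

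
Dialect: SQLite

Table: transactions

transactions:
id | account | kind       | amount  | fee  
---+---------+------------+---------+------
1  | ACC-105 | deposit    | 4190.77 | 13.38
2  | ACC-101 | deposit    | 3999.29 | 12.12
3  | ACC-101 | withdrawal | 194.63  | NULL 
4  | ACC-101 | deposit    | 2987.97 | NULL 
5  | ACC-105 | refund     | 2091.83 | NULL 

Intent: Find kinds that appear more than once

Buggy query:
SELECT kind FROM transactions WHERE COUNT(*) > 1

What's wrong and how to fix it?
Bug: WHERE can't reference COUNT(*); aggregates are computed after WHERE

Fix: GROUP BY kind, then filter groups with HAVING COUNT(*) > 1

Corrected query:
SELECT kind FROM transactions GROUP BY kind HAVING COUNT(*) > 1

Result:
kind   
-------
deposit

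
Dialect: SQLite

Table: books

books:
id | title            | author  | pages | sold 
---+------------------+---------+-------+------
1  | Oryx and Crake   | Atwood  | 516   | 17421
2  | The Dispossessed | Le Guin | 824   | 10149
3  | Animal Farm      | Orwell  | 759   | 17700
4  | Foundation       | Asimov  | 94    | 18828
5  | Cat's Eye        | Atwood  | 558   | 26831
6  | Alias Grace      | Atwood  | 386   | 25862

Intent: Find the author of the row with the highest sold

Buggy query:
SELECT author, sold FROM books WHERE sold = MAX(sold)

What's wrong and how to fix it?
Bug: MAX(sold) is an aggregate and cannot be used directly in WHERE

Fix: Wrap MAX in a scalar subquery so WHERE compares against a single value

Corrected query:
SELECT author, sold FROM books WHERE sold = (SELECT MAX(sold) FROM books)

Result:
author | sold 
-------+------
Atwood | 26831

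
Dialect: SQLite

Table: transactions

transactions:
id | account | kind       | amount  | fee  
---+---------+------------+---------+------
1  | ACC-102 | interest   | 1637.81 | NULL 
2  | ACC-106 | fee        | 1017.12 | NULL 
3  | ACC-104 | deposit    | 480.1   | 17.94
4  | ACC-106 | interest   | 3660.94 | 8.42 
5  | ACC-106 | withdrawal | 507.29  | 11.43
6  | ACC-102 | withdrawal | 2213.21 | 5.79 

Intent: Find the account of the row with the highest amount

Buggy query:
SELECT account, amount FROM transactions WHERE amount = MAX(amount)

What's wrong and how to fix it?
Bug: MAX(amount) is an aggregate and cannot be used directly in WHERE

Fix: Wrap MAX in a scalar subquery so WHERE compares against a single value

Corrected query:
SELECT account, amount FROM transactions WHERE amount = (SELECT MAX(amount) FROM transactions)

Result:
account | amount 
--------+--------
ACC-106 | 3660.94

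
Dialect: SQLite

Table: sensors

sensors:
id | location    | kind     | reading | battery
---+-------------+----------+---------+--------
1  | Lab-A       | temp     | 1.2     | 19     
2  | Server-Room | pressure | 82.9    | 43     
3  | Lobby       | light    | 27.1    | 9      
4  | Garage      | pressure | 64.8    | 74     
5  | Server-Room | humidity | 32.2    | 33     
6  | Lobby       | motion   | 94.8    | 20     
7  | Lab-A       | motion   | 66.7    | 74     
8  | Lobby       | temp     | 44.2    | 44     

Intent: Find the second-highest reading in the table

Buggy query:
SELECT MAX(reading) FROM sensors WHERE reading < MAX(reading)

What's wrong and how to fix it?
Bug: The inner MAX is an aggregate inside WHERE, which is not allowed

Fix: Put the inner MAX in a scalar subquery

Corrected query:
SELECT MAX(reading) FROM sensors WHERE reading < (SELECT MAX(reading) FROM sensors)

Result:
MAX(reading)
------------
82.9        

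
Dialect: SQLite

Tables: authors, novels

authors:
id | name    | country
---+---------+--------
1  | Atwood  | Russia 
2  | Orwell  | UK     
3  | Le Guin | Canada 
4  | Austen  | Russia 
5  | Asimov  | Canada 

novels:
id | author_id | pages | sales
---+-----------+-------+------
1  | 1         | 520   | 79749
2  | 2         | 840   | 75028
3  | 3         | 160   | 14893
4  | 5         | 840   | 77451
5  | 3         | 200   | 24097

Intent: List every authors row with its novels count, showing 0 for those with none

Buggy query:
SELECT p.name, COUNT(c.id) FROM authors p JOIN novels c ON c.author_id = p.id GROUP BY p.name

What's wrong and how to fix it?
Bug: An inner join excludes parents with zero children

Fix: Switch to LEFT JOIN to retain unmatched parent rows

Corrected query:
SELECT p.name, COUNT(c.id) FROM authors p LEFT JOIN novels c ON c.author_id = p.id GROUP BY p.name

Result:
name    | COUNT(c.id)
--------+------------
Asimov  | 1          
Atwood  | 1          
Austen  | 0          
Le Guin | 2          
Orwell  | 1          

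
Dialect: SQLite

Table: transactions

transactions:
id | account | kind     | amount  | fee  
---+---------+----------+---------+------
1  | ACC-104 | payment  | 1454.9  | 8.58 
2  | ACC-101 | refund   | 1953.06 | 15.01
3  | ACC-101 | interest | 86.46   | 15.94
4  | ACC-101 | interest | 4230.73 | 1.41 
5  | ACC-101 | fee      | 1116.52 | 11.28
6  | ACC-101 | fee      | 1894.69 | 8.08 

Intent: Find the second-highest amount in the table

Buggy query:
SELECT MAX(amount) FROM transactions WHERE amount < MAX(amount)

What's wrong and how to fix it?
Bug: MAX(amount) on the right of the comparison is an aggregate-in-WHERE error

Fix: Put the inner MAX in a scalar subquery

Corrected query:
SELECT MAX(amount) FROM transactions WHERE amount < (SELECT MAX(amount) FROM transactions)

Result:
MAX(amount)
-----------
1953.06    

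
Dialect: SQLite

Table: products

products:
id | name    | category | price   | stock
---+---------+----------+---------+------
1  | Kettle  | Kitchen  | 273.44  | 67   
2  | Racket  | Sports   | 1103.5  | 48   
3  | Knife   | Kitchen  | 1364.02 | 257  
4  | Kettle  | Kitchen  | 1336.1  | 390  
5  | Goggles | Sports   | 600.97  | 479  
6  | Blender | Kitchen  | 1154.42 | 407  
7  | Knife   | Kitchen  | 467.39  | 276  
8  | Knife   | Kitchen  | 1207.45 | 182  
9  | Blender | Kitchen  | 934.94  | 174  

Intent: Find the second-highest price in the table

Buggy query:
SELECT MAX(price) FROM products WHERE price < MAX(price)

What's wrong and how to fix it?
Bug: MAX(price) on the right of the comparison is an aggregate-in-WHERE error

Fix: Put the inner MAX in a scalar subquery

Corrected query:
SELECT MAX(price) FROM products WHERE price < (SELECT MAX(price) FROM products)

Result:
MAX(price)
----------
1336.1    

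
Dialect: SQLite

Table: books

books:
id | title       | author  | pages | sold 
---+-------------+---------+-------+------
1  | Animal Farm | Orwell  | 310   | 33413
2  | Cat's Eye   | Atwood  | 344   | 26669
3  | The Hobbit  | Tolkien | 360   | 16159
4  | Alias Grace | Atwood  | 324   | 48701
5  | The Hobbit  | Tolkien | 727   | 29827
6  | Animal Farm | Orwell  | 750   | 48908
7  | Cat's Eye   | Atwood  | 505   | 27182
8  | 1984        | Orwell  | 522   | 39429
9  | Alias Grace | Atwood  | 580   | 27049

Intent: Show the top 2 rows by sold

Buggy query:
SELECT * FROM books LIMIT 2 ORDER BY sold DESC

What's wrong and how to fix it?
Bug: LIMIT must come after ORDER BY

Fix: Swap the clauses: ORDER BY first, then LIMIT

Corrected query:
SELECT * FROM books ORDER BY sold DESC LIMIT 2

Result:
id | title       | author | pages | sold 
---+-------------+--------+-------+------
6  | Animal Farm | Orwell | 750   | 48908
4  | Alias Grace | Atwood | 324   | 48701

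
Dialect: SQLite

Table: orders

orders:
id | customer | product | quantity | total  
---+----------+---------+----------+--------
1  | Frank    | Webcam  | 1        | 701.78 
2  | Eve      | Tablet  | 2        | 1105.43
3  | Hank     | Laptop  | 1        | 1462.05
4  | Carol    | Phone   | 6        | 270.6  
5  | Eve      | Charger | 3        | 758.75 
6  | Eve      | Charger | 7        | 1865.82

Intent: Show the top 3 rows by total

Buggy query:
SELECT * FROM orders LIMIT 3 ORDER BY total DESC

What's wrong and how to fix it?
Bug: LIMIT must come after ORDER BY

Fix: Swap the clauses: ORDER BY first, then LIMIT

Corrected query:
SELECT * FROM orders ORDER BY total DESC LIMIT 3

Result:
id | customer | product | quantity | total  
---+----------+---------+----------+--------
6  | Eve      | Charger | 7        | 1865.82
3  | Hank     | Laptop  | 1        | 1462.05
2  | Eve      | Tablet  | 2        | 1105.43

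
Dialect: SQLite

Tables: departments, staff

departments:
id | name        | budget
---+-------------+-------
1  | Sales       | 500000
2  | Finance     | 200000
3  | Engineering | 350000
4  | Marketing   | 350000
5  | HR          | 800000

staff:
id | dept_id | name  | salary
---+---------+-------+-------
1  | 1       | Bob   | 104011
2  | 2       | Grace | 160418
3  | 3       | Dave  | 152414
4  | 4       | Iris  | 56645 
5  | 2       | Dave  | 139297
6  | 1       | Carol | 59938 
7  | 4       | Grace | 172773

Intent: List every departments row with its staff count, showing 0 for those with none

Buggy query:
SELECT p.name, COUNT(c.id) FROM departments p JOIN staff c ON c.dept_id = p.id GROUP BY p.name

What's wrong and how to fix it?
Bug: INNER JOIN drops departments rows that have no matching staff rows

Fix: Use LEFT JOIN so parents without children still appear (COUNT(c.id) gives 0)

Corrected query:
SELECT p.name, COUNT(c.id) FROM departments p LEFT JOIN staff c ON c.dept_id = p.id GROUP BY p.name

Result:
name        | COUNT(c.id)
------------+------------
Engineering | 1          
Finance     | 2          
HR          | 0          
Marketing   | 2          
Sales       | 2          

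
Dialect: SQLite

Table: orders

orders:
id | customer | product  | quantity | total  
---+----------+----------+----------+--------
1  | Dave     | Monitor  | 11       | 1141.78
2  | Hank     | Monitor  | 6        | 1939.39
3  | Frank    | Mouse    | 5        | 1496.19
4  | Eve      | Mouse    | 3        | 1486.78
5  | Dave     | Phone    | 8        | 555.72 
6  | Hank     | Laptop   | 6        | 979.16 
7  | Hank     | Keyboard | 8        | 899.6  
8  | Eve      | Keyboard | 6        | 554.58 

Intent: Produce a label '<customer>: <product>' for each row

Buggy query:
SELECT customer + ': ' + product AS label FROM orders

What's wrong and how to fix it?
Bug: SQLite uses || for string concatenation; + coerces text to numbers (yielding 0)

Fix: Use the || operator for string concatenation

Corrected query:
SELECT customer || ': ' || product AS label FROM orders

Result:
label         
--------------
Dave: Monitor 
Hank: Monitor 
Frank: Mouse  
Eve: Mouse    
Dave: Phone   
Hank: Laptop  
Hank: Keyboard
Eve: Keyboard 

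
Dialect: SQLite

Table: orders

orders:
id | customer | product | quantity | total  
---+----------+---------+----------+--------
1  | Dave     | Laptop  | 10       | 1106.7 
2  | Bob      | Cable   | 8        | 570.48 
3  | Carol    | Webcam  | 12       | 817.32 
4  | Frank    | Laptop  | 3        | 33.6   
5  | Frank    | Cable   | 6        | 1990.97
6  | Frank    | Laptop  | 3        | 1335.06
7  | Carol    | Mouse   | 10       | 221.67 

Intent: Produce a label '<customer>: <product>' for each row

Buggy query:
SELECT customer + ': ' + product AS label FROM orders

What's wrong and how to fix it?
Bug: SQLite uses || for string concatenation; + coerces text to numbers (yielding 0)

Fix: Replace + with || to concatenate text

Corrected query:
SELECT customer || ': ' || product AS label FROM orders

Result:
label        
-------------
Dave: Laptop 
Bob: Cable   
Carol: Webcam
Frank: Laptop
Frank: Cable 
Frank: Laptop
Carol: Mouse 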